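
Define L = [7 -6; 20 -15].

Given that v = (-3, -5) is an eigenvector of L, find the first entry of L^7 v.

6561

First find the eigenvalue: Lv = (9, 15) = -3·(-3, -5), so λ = -3.
Then L^7 v = λ^7·v = (-3)^7·(-3, -5) = -2187·(-3, -5) = (6561, 10935).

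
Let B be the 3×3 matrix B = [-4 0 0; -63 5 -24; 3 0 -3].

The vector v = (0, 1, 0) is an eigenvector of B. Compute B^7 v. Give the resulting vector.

First find the eigenvalue: Bv = (0, 5, 0) = 5·(0, 1, 0), so λ = 5.
Then B^7 v = λ^7·v = 5^7·(0, 1, 0) = 78125·(0, 1, 0) = (0, 78125, 0).

(0, 78125, 0)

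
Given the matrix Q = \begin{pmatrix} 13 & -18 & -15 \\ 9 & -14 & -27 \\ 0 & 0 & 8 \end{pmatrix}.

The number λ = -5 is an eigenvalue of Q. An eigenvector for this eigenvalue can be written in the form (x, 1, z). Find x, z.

1, 0

We need (Q + 5I)v = 0.
Q + 5I = [[18, -18, -15], [9, -9, -27], [0, 0, 13]].
Row 1: (18)·x + (-18)·1 + (-15)·z = 0
Row 2: (9)·x + (-9)·1 + (-27)·z = 0
Row 3: (0)·x + (0)·1 + (13)·z = 0
Solving gives x = 1, z = 0.
Check: Q·(1, 1, 0) = (-5, -5, 0) = -5·(1, 1, 0).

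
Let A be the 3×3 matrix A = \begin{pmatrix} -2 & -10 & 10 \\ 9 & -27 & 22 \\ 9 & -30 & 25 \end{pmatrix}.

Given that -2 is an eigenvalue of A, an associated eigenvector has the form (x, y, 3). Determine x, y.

1, 3

We need (A + 2I)v = 0.
A + 2I = [[0, -10, 10], [9, -25, 22], [9, -30, 27]].
Row 1: (0)·x + (-10)·y + (10)·3 = 0
Row 2: (9)·x + (-25)·y + (22)·3 = 0
Row 3: (9)·x + (-30)·y + (27)·3 = 0
Solving gives x = 1, y = 3.
Check: A·(1, 3, 3) = (-2, -6, -6) = -2·(1, 3, 3).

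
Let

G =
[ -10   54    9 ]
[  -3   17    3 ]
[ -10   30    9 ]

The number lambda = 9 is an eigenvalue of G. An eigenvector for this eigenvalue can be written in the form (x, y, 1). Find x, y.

9, 3

We need (G - 9I)v = 0.
G - 9I = [[-19, 54, 9], [-3, 8, 3], [-10, 30, 0]].
Row 1: (-19)·x + (54)·y + (9)·1 = 0
Row 2: (-3)·x + (8)·y + (3)·1 = 0
Row 3: (-10)·x + (30)·y + (0)·1 = 0
Solving gives x = 9, y = 3.
Check: G·(9, 3, 1) = (81, 27, 9) = 9·(9, 3, 1).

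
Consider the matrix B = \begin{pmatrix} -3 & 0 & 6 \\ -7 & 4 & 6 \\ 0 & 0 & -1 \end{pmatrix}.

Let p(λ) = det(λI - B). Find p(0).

p(0) = det(0·I − B) = det(−B) = (−1)^3·det(B).
det(B) = 12, so p(0) = -12.

-12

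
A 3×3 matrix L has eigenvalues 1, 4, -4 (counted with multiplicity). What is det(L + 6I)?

140

If L has eigenvalues 1, 4, -4, then L + 6I has eigenvalues 7, 10, 2.
det(L + 6I) = (7) · (10) · (2) = 140.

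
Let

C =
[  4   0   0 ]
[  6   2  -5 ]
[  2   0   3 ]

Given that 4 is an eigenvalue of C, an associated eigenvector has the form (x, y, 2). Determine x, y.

We need (C - 4I)v = 0.
C - 4I = [[0, 0, 0], [6, -2, -5], [2, 0, -1]].
Row 1: (0)·x + (0)·y + (0)·2 = 0
Row 2: (6)·x + (-2)·y + (-5)·2 = 0
Row 3: (2)·x + (0)·y + (-1)·2 = 0
Solving gives x = 1, y = -2.
Check: C·(1, -2, 2) = (4, -8, 8) = 4·(1, -2, 2).

1, -2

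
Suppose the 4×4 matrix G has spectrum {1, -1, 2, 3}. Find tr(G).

trace(G) is the sum of the eigenvalues: (1) + (-1) + (2) + (3) = 5.

5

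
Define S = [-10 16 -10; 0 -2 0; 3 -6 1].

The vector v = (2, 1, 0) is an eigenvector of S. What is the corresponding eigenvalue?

Compute Sv: S·(2, 1, 0) = (-4, -2, 0).
Since Sv = λv, compare component 1: -4 = λ·2, so λ = -2.

-2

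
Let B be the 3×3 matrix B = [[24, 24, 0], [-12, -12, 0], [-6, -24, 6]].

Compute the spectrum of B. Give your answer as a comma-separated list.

The characteristic polynomial is p(s) = det(sI - B).
Expanding along the first row, p(s) = s^3 - 18s^2 + 72s.
Try s = 6: p(6) = 0, so 6 is a root.
Dividing by (s - 6) leaves s^2 - 12s.
The quadratic factors as s·(s - 12).
Eigenvalues: 0, 6, 12.

0, 6, 12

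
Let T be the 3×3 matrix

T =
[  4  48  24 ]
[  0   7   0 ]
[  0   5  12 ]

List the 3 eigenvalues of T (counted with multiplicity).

Compute the characteristic polynomial p(t) = det(tI - T).
Expanding the 3×3 determinant: p(t) = t^3 - 23t^2 + 160t - 336.
Since p(7) = 0, t = 7 is a root.
Dividing by (t - 7) leaves t^2 - 16t + 48.
The quadratic factors as (t - 4)·(t - 12).
Eigenvalues: 4, 7, 12.

4, 7, 12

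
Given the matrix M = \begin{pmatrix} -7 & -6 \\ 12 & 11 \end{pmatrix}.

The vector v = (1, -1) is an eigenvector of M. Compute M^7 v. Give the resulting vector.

(-1, 1)

First find the eigenvalue: Mv = (-1, 1) = -1·(1, -1), so λ = -1.
Then M^7 v = λ^7·v = (-1)^7·(1, -1) = -1·(1, -1) = (-1, 1).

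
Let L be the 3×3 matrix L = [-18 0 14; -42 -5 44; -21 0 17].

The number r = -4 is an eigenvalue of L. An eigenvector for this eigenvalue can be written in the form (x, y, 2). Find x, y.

We need (L + 4I)v = 0.
L + 4I = [[-14, 0, 14], [-42, -1, 44], [-21, 0, 21]].
Row 1: (-14)·x + (0)·y + (14)·2 = 0
Row 2: (-42)·x + (-1)·y + (44)·2 = 0
Row 3: (-21)·x + (0)·y + (21)·2 = 0
Solving gives x = 2, y = 4.
Check: L·(2, 4, 2) = (-8, -16, -8) = -4·(2, 4, 2).

2, 4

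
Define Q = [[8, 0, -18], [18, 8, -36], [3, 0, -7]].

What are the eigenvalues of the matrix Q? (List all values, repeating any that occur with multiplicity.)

-1, 2, 8

Compute the characteristic polynomial p(s) = det(sI - Q).
Expanding the 3×3 determinant: p(s) = s^3 - 9s^2 + 6s + 16.
Rational-root test: s = -1 gives p(-1) = 0.
Factor out (s + 1): p(s) = (s + 1)·(s^2 - 10s + 16).
The quadratic factors as (s - 2)·(s - 8).
Eigenvalues: -1, 2, 8.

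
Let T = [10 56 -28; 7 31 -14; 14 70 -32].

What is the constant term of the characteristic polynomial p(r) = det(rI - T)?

120

p(0) = det(0·I − T) = det(−T) = (−1)^3·det(T).
det(T) = -120, so p(0) = 120.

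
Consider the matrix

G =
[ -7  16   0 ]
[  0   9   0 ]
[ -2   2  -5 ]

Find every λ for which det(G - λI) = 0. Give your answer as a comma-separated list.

-7, -5, 9

Compute the characteristic polynomial p(λ) = det(λI - G).
Expanding the 3×3 determinant: p(λ) = λ^3 + 3λ^2 - 73λ - 315.
Try λ = -7: p(-7) = 0, so -7 is a root.
Dividing by (λ + 7) leaves λ^2 - 4λ - 45.
The quadratic factors as (λ + 5)·(λ - 9).
Eigenvalues: -7, -5, 9.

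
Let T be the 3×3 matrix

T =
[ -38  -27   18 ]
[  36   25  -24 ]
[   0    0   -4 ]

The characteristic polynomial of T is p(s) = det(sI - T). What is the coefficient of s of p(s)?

74

p(s) = s^3 + 17s^2 + 74s + 88.
The coefficient of s is 74.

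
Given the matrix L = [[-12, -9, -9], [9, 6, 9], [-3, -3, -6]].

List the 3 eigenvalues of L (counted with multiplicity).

Set up det(λI - L) = 0.
Expanding along the first row, p(λ) = λ^3 + 12λ^2 + 45λ + 54.
Rational-root test: λ = -6 gives p(-6) = 0.
Factor out (λ + 6): p(λ) = (λ + 6)·(λ^2 + 6λ + 9).
The quadratic factor is (λ + 3)^2.
Eigenvalues: -6, -3, -3.

-6, -3, -3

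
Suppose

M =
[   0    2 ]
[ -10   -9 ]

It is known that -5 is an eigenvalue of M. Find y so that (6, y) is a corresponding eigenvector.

We need (M + 5I)v = 0.
M + 5I = [[5, 2], [-10, -4]].
Row 1: (5)·6 + (2)·y = 0
Row 2: (-10)·6 + (-4)·y = 0
Solving gives y = -15.
Check: M·(6, -15) = (-30, 75) = -5·(6, -15).

-15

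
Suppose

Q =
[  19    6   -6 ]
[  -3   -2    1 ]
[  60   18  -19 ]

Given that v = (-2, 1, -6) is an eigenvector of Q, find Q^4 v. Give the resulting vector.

(-32, 16, -96)

First find the eigenvalue: Qv = (4, -2, 12) = -2·(-2, 1, -6), so λ = -2.
Then Q^4 v = λ^4·v = (-2)^4·(-2, 1, -6) = 16·(-2, 1, -6) = (-32, 16, -96).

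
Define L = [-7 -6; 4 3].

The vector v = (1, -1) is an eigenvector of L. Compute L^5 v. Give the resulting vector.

(-1, 1)

First find the eigenvalue: Lv = (-1, 1) = -1·(1, -1), so λ = -1.
Then L^5 v = λ^5·v = (-1)^5·(1, -1) = -1·(1, -1) = (-1, 1).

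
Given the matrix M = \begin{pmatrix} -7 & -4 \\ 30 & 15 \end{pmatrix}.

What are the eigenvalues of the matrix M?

det(M - λI) = (-7 - λ)(15 - λ) - (-4)·(30) = λ^2 - 8λ + 15.
This factors as (λ - 3)·(λ - 5) = 0.
Eigenvalues: 3, 5.

3, 5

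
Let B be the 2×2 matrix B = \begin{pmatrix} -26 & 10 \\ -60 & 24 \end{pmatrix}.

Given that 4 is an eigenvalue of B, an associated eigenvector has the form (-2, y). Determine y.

-6

We need (B - 4I)v = 0.
B - 4I = [[-30, 10], [-60, 20]].
Row 1: (-30)·-2 + (10)·y = 0
Row 2: (-60)·-2 + (20)·y = 0
Solving gives y = -6.
Check: B·(-2, -6) = (-8, -24) = 4·(-2, -6).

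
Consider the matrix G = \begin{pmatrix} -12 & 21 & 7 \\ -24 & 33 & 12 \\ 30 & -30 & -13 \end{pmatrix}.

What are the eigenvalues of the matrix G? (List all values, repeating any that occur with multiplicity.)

-3, 2, 9

Compute the characteristic polynomial p(lambda) = det(lambda·I - G).
Expanding the 3×3 determinant: p(lambda) = lambda^3 - 8·lambda^2 - 15·lambda + 54.
Since p(-3) = 0, lambda = -3 is a root.
Factor out (lambda + 3): p(lambda) = (lambda + 3)·(lambda^2 - 11·lambda + 18).
The quadratic factors as (lambda - 2)·(lambda - 9).
Eigenvalues: -3, 2, 9.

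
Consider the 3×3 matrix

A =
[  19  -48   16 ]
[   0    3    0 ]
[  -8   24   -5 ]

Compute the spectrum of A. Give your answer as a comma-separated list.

Compute the characteristic polynomial p(s) = det(sI - A).
Expanding along the first row, p(s) = s^3 - 17s^2 + 75s - 99.
Since p(3) = 0, s = 3 is a root.
Factor out (s - 3): p(s) = (s - 3)·(s^2 - 14s + 33).
The quadratic factors as (s - 3)·(s - 11).
Eigenvalues: 3, 3, 11.

3, 3, 11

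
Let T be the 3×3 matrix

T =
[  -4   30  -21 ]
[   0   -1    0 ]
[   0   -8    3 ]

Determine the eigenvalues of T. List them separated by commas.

Compute the characteristic polynomial p(lambda) = det(lambda·I - T).
Cofactor expansion gives p(lambda) = lambda^3 + 2·lambda^2 - 11·lambda - 12.
Rational-root test: lambda = 3 gives p(3) = 0.
Factor out (lambda - 3): p(lambda) = (lambda - 3)·(lambda^2 + 5·lambda + 4).
The quadratic factors as (lambda + 4)·(lambda + 1).
Eigenvalues: -4, -1, 3.

-4, -1, 3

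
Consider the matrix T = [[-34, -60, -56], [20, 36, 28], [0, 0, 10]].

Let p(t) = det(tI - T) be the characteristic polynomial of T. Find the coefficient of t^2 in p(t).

-12

The coefficient of t^2 of det(tI - T) is −trace(T).
trace(T) = (-34) + (36) + (10) = 12, so the coefficient is -12.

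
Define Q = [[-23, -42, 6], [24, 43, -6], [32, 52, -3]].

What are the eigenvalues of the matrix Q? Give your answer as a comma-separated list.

Compute the characteristic polynomial p(r) = det(rI - Q).
Cofactor expansion gives p(r) = r^3 - 17r^2 + 79r - 63.
Try r = 1: p(1) = 0, so 1 is a root.
Dividing by (r - 1) leaves r^2 - 16r + 63.
The quadratic factors as (r - 7)·(r - 9).
Eigenvalues: 1, 7, 9.

1, 7, 9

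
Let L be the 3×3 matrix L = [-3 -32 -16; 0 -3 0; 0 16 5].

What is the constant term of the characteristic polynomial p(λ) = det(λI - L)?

-45

p(0) = det(0·I − L) = det(−L) = (−1)^3·det(L).
det(L) = 45, so p(0) = -45.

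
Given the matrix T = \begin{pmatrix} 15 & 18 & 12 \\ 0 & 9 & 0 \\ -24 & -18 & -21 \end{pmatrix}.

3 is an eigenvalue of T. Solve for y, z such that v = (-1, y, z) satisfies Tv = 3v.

0, 1

We need (T - 3I)v = 0.
T - 3I = [[12, 18, 12], [0, 6, 0], [-24, -18, -24]].
Row 1: (12)·-1 + (18)·y + (12)·z = 0
Row 2: (0)·-1 + (6)·y + (0)·z = 0
Row 3: (-24)·-1 + (-18)·y + (-24)·z = 0
Solving gives y = 0, z = 1.
Check: T·(-1, 0, 1) = (-3, 0, 3) = 3·(-1, 0, 1).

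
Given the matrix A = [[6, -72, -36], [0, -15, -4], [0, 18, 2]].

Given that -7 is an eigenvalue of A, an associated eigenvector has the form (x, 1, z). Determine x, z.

We need (A + 7I)v = 0.
A + 7I = [[13, -72, -36], [0, -8, -4], [0, 18, 9]].
Row 1: (13)·x + (-72)·1 + (-36)·z = 0
Row 2: (0)·x + (-8)·1 + (-4)·z = 0
Row 3: (0)·x + (18)·1 + (9)·z = 0
Solving gives x = 0, z = -2.
Check: A·(0, 1, -2) = (0, -7, 14) = -7·(0, 1, -2).

0, -2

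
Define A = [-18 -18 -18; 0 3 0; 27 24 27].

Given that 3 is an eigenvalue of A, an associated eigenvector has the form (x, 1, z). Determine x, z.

0, -1

We need (A - 3I)v = 0.
A - 3I = [[-21, -18, -18], [0, 0, 0], [27, 24, 24]].
Row 1: (-21)·x + (-18)·1 + (-18)·z = 0
Row 2: (0)·x + (0)·1 + (0)·z = 0
Row 3: (27)·x + (24)·1 + (24)·z = 0
Solving gives x = 0, z = -1.
Check: A·(0, 1, -1) = (0, 3, -3) = 3·(0, 1, -1).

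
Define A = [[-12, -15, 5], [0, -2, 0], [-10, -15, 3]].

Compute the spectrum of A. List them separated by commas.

Compute the characteristic polynomial p(lambda) = det(lambda·I - A).
Expanding along the first row, p(lambda) = lambda^3 + 11·lambda^2 + 32·lambda + 28.
Since p(-7) = 0, lambda = -7 is a root.
Dividing by (lambda + 7) leaves lambda^2 + 4·lambda + 4.
The quadratic factor is (lambda + 2)^2.
Eigenvalues: -7, -2, -2.

-7, -2, -2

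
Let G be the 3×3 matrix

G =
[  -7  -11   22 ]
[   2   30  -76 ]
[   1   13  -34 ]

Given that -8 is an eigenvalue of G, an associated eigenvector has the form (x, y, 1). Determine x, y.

0, 2

We need (G + 8I)v = 0.
G + 8I = [[1, -11, 22], [2, 38, -76], [1, 13, -26]].
Row 1: (1)·x + (-11)·y + (22)·1 = 0
Row 2: (2)·x + (38)·y + (-76)·1 = 0
Row 3: (1)·x + (13)·y + (-26)·1 = 0
Solving gives x = 0, y = 2.
Check: G·(0, 2, 1) = (0, -16, -8) = -8·(0, 2, 1).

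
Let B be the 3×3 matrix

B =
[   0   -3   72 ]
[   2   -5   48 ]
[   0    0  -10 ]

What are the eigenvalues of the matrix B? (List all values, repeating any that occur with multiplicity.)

-10, -3, -2

Compute the characteristic polynomial p(t) = det(tI - B).
Expanding along the first row, p(t) = t^3 + 15t^2 + 56t + 60.
Since p(-3) = 0, t = -3 is a root.
Factor out (t + 3): p(t) = (t + 3)·(t^2 + 12t + 20).
The quadratic factors as (t + 10)·(t + 2).
Eigenvalues: -10, -3, -2.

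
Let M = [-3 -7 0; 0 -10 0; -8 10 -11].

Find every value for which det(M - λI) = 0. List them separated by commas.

Set up det(sI - M) = 0.
Cofactor expansion gives p(s) = s^3 + 24s^2 + 173s + 330.
Try s = -3: p(-3) = 0, so -3 is a root.
Dividing by (s + 3) leaves s^2 + 21s + 110.
The quadratic factors as (s + 11)·(s + 10).
Eigenvalues: -11, -10, -3.

-11, -10, -3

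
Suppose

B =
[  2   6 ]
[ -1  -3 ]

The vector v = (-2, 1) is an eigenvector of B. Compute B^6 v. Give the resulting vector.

First find the eigenvalue: Bv = (2, -1) = -1·(-2, 1), so λ = -1.
Then B^6 v = λ^6·v = (-1)^6·(-2, 1) = 1·(-2, 1) = (-2, 1).

(-2, 1)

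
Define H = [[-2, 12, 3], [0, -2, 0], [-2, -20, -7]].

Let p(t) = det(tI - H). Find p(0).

p(0) = det(0·I − H) = det(−H) = (−1)^3·det(H).
det(H) = -40, so p(0) = 40.

40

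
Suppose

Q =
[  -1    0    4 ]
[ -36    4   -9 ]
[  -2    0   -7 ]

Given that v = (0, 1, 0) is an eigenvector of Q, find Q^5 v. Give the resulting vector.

First find the eigenvalue: Qv = (0, 4, 0) = 4·(0, 1, 0), so λ = 4.
Then Q^5 v = λ^5·v = 4^5·(0, 1, 0) = 1024·(0, 1, 0) = (0, 1024, 0).

(0, 1024, 0)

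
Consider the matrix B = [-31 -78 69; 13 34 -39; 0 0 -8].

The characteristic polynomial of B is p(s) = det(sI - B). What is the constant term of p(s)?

-320

p(s) = s^3 + 5s^2 - 64s - 320.
The constant term is -320.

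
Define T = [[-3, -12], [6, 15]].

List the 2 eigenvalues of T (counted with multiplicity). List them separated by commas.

det(T - λI) = (-3 - λ)(15 - λ) - (-12)·(6) = λ^2 - 12λ + 27.
This factors as (λ - 3)·(λ - 9) = 0.
Eigenvalues: 3, 9.

3, 9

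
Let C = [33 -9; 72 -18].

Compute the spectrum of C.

det(C - rI) = (33 - r)(-18 - r) - (-9)·(72) = r^2 - 15r + 54.
This factors as (r - 6)·(r - 9) = 0.
Eigenvalues: 6, 9.

6, 9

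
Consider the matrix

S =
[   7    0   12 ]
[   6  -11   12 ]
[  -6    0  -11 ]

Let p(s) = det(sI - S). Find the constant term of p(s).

-55

p(s) = s^3 + 15s^2 + 39s - 55.
The constant term is -55.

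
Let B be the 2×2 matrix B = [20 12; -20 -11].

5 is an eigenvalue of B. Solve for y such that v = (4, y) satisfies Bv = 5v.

-5

We need (B - 5I)v = 0.
B - 5I = [[15, 12], [-20, -16]].
Row 1: (15)·4 + (12)·y = 0
Row 2: (-20)·4 + (-16)·y = 0
Solving gives y = -5.
Check: B·(4, -5) = (20, -25) = 5·(4, -5).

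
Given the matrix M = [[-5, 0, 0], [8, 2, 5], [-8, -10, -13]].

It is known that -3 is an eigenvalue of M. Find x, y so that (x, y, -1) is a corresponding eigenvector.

We need (M + 3I)v = 0.
M + 3I = [[-2, 0, 0], [8, 5, 5], [-8, -10, -10]].
Row 1: (-2)·x + (0)·y + (0)·-1 = 0
Row 2: (8)·x + (5)·y + (5)·-1 = 0
Row 3: (-8)·x + (-10)·y + (-10)·-1 = 0
Solving gives x = 0, y = 1.
Check: M·(0, 1, -1) = (0, -3, 3) = -3·(0, 1, -1).

0, 1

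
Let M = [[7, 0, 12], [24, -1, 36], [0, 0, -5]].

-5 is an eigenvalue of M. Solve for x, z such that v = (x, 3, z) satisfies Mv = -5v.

1, -1

We need (M + 5I)v = 0.
M + 5I = [[12, 0, 12], [24, 4, 36], [0, 0, 0]].
Row 1: (12)·x + (0)·3 + (12)·z = 0
Row 2: (24)·x + (4)·3 + (36)·z = 0
Row 3: (0)·x + (0)·3 + (0)·z = 0
Solving gives x = 1, z = -1.
Check: M·(1, 3, -1) = (-5, -15, 5) = -5·(1, 3, -1).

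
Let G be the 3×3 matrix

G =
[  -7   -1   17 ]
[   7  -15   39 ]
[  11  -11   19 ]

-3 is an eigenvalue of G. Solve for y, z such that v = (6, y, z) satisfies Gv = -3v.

10, 2

We need (G + 3I)v = 0.
G + 3I = [[-4, -1, 17], [7, -12, 39], [11, -11, 22]].
Row 1: (-4)·6 + (-1)·y + (17)·z = 0
Row 2: (7)·6 + (-12)·y + (39)·z = 0
Row 3: (11)·6 + (-11)·y + (22)·z = 0
Solving gives y = 10, z = 2.
Check: G·(6, 10, 2) = (-18, -30, -6) = -3·(6, 10, 2).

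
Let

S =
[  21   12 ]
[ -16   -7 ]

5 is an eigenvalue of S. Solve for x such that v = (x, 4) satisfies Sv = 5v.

-3

We need (S - 5I)v = 0.
S - 5I = [[16, 12], [-16, -12]].
Row 1: (16)·x + (12)·4 = 0
Row 2: (-16)·x + (-12)·4 = 0
Solving gives x = -3.
Check: S·(-3, 4) = (-15, 20) = 5·(-3, 4).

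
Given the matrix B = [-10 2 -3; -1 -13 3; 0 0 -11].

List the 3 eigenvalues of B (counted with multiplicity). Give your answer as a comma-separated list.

The characteristic polynomial is p(λ) = det(λI - B).
Cofactor expansion gives p(λ) = λ^3 + 34λ^2 + 385λ + 1452.
Since p(-11) = 0, λ = -11 is a root.
Dividing by (λ + 11) leaves λ^2 + 23λ + 132.
The quadratic factors as (λ + 12)·(λ + 11).
Eigenvalues: -12, -11, -11.

-12, -11, -11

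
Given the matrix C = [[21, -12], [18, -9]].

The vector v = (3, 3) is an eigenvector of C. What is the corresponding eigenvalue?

Compute Cv: C·(3, 3) = (27, 27).
Since Cv = λv, compare component 1: 27 = λ·3, so λ = 9.

9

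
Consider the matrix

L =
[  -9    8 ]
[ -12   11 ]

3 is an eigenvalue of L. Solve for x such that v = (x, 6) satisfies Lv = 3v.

We need (L - 3I)v = 0.
L - 3I = [[-12, 8], [-12, 8]].
Row 1: (-12)·x + (8)·6 = 0
Row 2: (-12)·x + (8)·6 = 0
Solving gives x = 4.
Check: L·(4, 6) = (12, 18) = 3·(4, 6).

4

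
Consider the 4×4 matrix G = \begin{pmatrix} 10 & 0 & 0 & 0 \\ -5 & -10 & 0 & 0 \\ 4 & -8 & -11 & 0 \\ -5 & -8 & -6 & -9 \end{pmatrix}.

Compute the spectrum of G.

-11, -10, -9, 10

G is lower triangular, so its eigenvalues are the diagonal entries.
Diagonal: 10, -10, -11, -9.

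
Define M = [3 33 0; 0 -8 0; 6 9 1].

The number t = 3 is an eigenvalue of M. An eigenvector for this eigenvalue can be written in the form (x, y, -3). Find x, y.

We need (M - 3I)v = 0.
M - 3I = [[0, 33, 0], [0, -11, 0], [6, 9, -2]].
Row 1: (0)·x + (33)·y + (0)·-3 = 0
Row 2: (0)·x + (-11)·y + (0)·-3 = 0
Row 3: (6)·x + (9)·y + (-2)·-3 = 0
Solving gives x = -1, y = 0.
Check: M·(-1, 0, -3) = (-3, 0, -9) = 3·(-1, 0, -3).

-1, 0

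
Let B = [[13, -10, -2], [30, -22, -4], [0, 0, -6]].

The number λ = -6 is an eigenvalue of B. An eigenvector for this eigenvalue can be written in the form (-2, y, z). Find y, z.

We need (B + 6I)v = 0.
B + 6I = [[19, -10, -2], [30, -16, -4], [0, 0, 0]].
Row 1: (19)·-2 + (-10)·y + (-2)·z = 0
Row 2: (30)·-2 + (-16)·y + (-4)·z = 0
Row 3: (0)·-2 + (0)·y + (0)·z = 0
Solving gives y = -4, z = 1.
Check: B·(-2, -4, 1) = (12, 24, -6) = -6·(-2, -4, 1).

-4, 1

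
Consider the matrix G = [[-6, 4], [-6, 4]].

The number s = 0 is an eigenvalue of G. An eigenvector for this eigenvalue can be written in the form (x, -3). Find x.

-2

We need (G)v = 0.
G = [[-6, 4], [-6, 4]].
Row 1: (-6)·x + (4)·-3 = 0
Row 2: (-6)·x + (4)·-3 = 0
Solving gives x = -2.
Check: G·(-2, -3) = (0, 0) = 0·(-2, -3).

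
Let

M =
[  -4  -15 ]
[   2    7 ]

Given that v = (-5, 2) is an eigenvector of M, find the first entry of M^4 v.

First find the eigenvalue: Mv = (-10, 4) = 2·(-5, 2), so λ = 2.
Then M^4 v = λ^4·v = 2^4·(-5, 2) = 16·(-5, 2) = (-80, 32).

-80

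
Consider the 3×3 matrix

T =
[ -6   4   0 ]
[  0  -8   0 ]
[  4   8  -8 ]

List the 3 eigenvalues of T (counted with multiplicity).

-8, -8, -6

Compute the characteristic polynomial p(s) = det(sI - T).
Expanding along the first row, p(s) = s^3 + 22s^2 + 160s + 384.
Try s = -8: p(-8) = 0, so -8 is a root.
Factor out (s + 8): p(s) = (s + 8)·(s^2 + 14s + 48).
The quadratic factors as (s + 8)·(s + 6).
Eigenvalues: -8, -8, -6.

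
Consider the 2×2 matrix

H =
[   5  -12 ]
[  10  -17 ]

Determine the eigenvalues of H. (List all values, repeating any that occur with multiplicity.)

det(H - sI) = (5 - s)(-17 - s) - (-12)·(10) = s^2 + 12s + 35.
This factors as (s + 7)·(s + 5) = 0.
Eigenvalues: -7, -5.

-7, -5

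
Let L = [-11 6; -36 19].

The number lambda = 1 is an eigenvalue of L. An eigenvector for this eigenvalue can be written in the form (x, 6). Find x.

We need (L - 1I)v = 0.
L - 1I = [[-12, 6], [-36, 18]].
Row 1: (-12)·x + (6)·6 = 0
Row 2: (-36)·x + (18)·6 = 0
Solving gives x = 3.
Check: L·(3, 6) = (3, 6) = 1·(3, 6).

3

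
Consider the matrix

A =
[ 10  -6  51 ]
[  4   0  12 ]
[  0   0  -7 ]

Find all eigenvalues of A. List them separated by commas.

-7, 4, 6

Compute the characteristic polynomial p(t) = det(tI - A).
Cofactor expansion gives p(t) = t^3 - 3t^2 - 46t + 168.
Try t = -7: p(-7) = 0, so -7 is a root.
Factor out (t + 7): p(t) = (t + 7)·(t^2 - 10t + 24).
The quadratic factors as (t - 4)·(t - 6).
Eigenvalues: -7, 4, 6.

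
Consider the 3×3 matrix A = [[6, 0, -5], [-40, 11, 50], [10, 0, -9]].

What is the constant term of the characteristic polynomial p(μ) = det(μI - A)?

44

p(0) = det(0·I − A) = det(−A) = (−1)^3·det(A).
det(A) = -44, so p(0) = 44.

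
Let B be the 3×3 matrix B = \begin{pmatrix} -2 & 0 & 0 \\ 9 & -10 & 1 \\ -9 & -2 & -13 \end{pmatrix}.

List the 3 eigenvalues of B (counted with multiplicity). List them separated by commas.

Set up det(λI - B) = 0.
Expanding the 3×3 determinant: p(λ) = λ^3 + 25λ^2 + 178λ + 264.
Rational-root test: λ = -2 gives p(-2) = 0.
Factor out (λ + 2): p(λ) = (λ + 2)·(λ^2 + 23λ + 132).
The quadratic factors as (λ + 12)·(λ + 11).
Eigenvalues: -12, -11, -2.

-12, -11, -2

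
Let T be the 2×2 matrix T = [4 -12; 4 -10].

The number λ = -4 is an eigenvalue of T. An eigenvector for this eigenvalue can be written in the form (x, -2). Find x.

-3

We need (T + 4I)v = 0.
T + 4I = [[8, -12], [4, -6]].
Row 1: (8)·x + (-12)·-2 = 0
Row 2: (4)·x + (-6)·-2 = 0
Solving gives x = -3.
Check: T·(-3, -2) = (12, 8) = -4·(-3, -2).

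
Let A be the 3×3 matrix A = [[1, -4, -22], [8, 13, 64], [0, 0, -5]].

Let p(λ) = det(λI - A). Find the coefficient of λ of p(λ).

p(λ) = λ^3 - 9λ^2 - 25λ + 225.
The coefficient of λ is -25.

-25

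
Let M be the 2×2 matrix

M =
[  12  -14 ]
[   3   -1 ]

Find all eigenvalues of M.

5, 6

det(M - λI) = (12 - λ)(-1 - λ) - (-14)·(3) = λ^2 - 11λ + 30.
This factors as (λ - 5)·(λ - 6) = 0.
Eigenvalues: 5, 6.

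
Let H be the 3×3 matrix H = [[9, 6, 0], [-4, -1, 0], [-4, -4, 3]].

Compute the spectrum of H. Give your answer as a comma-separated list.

Compute the characteristic polynomial p(μ) = det(μI - H).
Expanding the 3×3 determinant: p(μ) = μ^3 - 11μ^2 + 39μ - 45.
Try μ = 3: p(3) = 0, so 3 is a root.
Dividing by (μ - 3) leaves μ^2 - 8μ + 15.
The quadratic factors as (μ - 3)·(μ - 5).
Eigenvalues: 3, 3, 5.

3, 3, 5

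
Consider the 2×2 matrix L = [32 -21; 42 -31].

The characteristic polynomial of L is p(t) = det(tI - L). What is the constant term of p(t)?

-110

p(t) = t^2 - t - 110.
The constant term is -110.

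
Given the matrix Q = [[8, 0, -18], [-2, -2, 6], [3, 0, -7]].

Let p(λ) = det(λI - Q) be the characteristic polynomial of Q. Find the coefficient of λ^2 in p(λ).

The coefficient of λ^2 of det(λI - Q) is −trace(Q).
trace(Q) = (8) + (-2) + (-7) = -1, so the coefficient is 1.

1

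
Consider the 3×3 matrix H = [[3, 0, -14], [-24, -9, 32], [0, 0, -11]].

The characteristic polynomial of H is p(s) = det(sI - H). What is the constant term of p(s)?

p(s) = s^3 + 17s^2 + 39s - 297.
The constant term is -297.

-297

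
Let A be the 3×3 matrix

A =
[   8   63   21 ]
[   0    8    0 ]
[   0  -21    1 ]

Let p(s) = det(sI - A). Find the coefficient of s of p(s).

80

p(s) = s^3 - 17s^2 + 80s - 64.
The coefficient of s is 80.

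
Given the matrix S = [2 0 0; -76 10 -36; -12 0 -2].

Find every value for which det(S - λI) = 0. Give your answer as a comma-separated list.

-2, 2, 10

The characteristic polynomial is p(λ) = det(λI - S).
Cofactor expansion gives p(λ) = λ^3 - 10λ^2 - 4λ + 40.
Since p(-2) = 0, λ = -2 is a root.
Factor out (λ + 2): p(λ) = (λ + 2)·(λ^2 - 12λ + 20).
The quadratic factors as (λ - 2)·(λ - 10).
Eigenvalues: -2, 2, 10.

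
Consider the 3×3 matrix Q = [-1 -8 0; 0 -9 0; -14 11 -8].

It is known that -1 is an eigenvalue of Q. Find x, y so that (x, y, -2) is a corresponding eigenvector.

We need (Q + 1I)v = 0.
Q + 1I = [[0, -8, 0], [0, -8, 0], [-14, 11, -7]].
Row 1: (0)·x + (-8)·y + (0)·-2 = 0
Row 2: (0)·x + (-8)·y + (0)·-2 = 0
Row 3: (-14)·x + (11)·y + (-7)·-2 = 0
Solving gives x = 1, y = 0.
Check: Q·(1, 0, -2) = (-1, 0, 2) = -1·(1, 0, -2).

1, 0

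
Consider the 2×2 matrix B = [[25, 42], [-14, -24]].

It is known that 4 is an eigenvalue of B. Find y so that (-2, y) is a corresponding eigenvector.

We need (B - 4I)v = 0.
B - 4I = [[21, 42], [-14, -28]].
Row 1: (21)·-2 + (42)·y = 0
Row 2: (-14)·-2 + (-28)·y = 0
Solving gives y = 1.
Check: B·(-2, 1) = (-8, 4) = 4·(-2, 1).

1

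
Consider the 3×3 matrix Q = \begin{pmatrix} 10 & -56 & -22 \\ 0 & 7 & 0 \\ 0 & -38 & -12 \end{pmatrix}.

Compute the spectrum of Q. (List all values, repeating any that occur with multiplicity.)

Compute the characteristic polynomial p(λ) = det(λI - Q).
Expanding the 3×3 determinant: p(λ) = λ^3 - 5λ^2 - 134λ + 840.
Since p(7) = 0, λ = 7 is a root.
Factor out (λ - 7): p(λ) = (λ - 7)·(λ^2 + 2λ - 120).
The quadratic factors as (λ + 12)·(λ - 10).
Eigenvalues: -12, 7, 10.

-12, 7, 10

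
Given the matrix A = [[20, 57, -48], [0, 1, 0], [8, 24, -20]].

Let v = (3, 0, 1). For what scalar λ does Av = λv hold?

4

Compute Av: A·(3, 0, 1) = (12, 0, 4).
Since Av = λv, compare component 1: 12 = λ·3, so λ = 4.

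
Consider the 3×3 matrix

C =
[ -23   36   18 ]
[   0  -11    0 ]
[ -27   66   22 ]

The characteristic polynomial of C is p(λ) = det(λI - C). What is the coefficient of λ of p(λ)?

-9

p(λ) = λ^3 + 12λ^2 - 9λ - 220.
The coefficient of λ is -9.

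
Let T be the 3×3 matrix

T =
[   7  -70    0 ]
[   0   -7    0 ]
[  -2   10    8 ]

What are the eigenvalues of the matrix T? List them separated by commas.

-7, 7, 8

Compute the characteristic polynomial p(lambda) = det(lambda·I - T).
Expanding along the first row, p(lambda) = lambda^3 - 8·lambda^2 - 49·lambda + 392.
Try lambda = -7: p(-7) = 0, so -7 is a root.
Factor out (lambda + 7): p(lambda) = (lambda + 7)·(lambda^2 - 15·lambda + 56).
The quadratic factors as (lambda - 7)·(lambda - 8).
Eigenvalues: -7, 7, 8.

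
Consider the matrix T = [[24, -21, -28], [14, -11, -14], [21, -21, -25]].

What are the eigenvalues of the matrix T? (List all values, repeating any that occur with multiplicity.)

-11, -4, 3

Set up det(rI - T) = 0.
Expanding the 3×3 determinant: p(r) = r^3 + 12r^2 - r - 132.
Try r = 3: p(3) = 0, so 3 is a root.
Dividing by (r - 3) leaves r^2 + 15r + 44.
The quadratic factors as (r + 11)·(r + 4).
Eigenvalues: -11, -4, 3.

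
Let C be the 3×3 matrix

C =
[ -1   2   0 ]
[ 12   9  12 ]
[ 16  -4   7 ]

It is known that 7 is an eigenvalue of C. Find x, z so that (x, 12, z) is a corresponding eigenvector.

We need (C - 7I)v = 0.
C - 7I = [[-8, 2, 0], [12, 2, 12], [16, -4, 0]].
Row 1: (-8)·x + (2)·12 + (0)·z = 0
Row 2: (12)·x + (2)·12 + (12)·z = 0
Row 3: (16)·x + (-4)·12 + (0)·z = 0
Solving gives x = 3, z = -5.
Check: C·(3, 12, -5) = (21, 84, -35) = 7·(3, 12, -5).

3, -5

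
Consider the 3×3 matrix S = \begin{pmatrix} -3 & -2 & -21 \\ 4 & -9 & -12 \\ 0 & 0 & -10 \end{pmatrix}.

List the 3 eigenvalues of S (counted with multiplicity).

-10, -7, -5

Compute the characteristic polynomial p(μ) = det(μI - S).
Expanding along the first row, p(μ) = μ^3 + 22μ^2 + 155μ + 350.
Try μ = -5: p(-5) = 0, so -5 is a root.
Dividing by (μ + 5) leaves μ^2 + 17μ + 70.
The quadratic factors as (μ + 10)·(μ + 7).
Eigenvalues: -10, -7, -5.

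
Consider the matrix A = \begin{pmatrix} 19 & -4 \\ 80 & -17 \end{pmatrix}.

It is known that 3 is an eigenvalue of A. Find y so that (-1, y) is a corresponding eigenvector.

-4

We need (A - 3I)v = 0.
A - 3I = [[16, -4], [80, -20]].
Row 1: (16)·-1 + (-4)·y = 0
Row 2: (80)·-1 + (-20)·y = 0
Solving gives y = -4.
Check: A·(-1, -4) = (-3, -12) = 3·(-1, -4).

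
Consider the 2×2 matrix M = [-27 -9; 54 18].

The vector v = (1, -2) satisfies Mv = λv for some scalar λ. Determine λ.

-9

Compute Mv: M·(1, -2) = (-9, 18).
Since Mv = λv, compare component 1: -9 = λ·1, so λ = -9.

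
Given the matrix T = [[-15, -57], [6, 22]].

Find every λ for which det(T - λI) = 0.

det(T - λI) = (-15 - λ)(22 - λ) - (-57)·(6) = λ^2 - 7λ + 12.
This factors as (λ - 3)·(λ - 4) = 0.
Eigenvalues: 3, 4.

3, 4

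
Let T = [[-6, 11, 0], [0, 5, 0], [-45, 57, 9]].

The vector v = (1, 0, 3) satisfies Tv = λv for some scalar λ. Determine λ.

Compute Tv: T·(1, 0, 3) = (-6, 0, -18).
Since Tv = λv, compare component 1: -6 = λ·1, so λ = -6.

-6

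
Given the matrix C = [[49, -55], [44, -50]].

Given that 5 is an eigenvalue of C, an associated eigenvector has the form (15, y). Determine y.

12

We need (C - 5I)v = 0.
C - 5I = [[44, -55], [44, -55]].
Row 1: (44)·15 + (-55)·y = 0
Row 2: (44)·15 + (-55)·y = 0
Solving gives y = 12.
Check: C·(15, 12) = (75, 60) = 5·(15, 12).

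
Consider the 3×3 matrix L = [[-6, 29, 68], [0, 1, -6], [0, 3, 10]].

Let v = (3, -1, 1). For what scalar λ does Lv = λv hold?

7

Compute Lv: L·(3, -1, 1) = (21, -7, 7).
Since Lv = λv, compare component 1: 21 = λ·3, so λ = 7.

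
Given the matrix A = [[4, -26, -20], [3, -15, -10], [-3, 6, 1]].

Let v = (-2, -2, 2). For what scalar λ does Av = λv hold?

Compute Av: A·(-2, -2, 2) = (4, 4, -4).
Since Av = λv, compare component 1: 4 = λ·-2, so λ = -2.

-2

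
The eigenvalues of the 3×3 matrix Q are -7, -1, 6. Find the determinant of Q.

det(Q) is the product of the eigenvalues: (-7) · (-1) · (6) = 42.

42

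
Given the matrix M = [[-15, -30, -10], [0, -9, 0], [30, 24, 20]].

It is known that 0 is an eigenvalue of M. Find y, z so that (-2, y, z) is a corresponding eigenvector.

We need (M)v = 0.
M = [[-15, -30, -10], [0, -9, 0], [30, 24, 20]].
Row 1: (-15)·-2 + (-30)·y + (-10)·z = 0
Row 2: (0)·-2 + (-9)·y + (0)·z = 0
Row 3: (30)·-2 + (24)·y + (20)·z = 0
Solving gives y = 0, z = 3.
Check: M·(-2, 0, 3) = (0, 0, 0) = 0·(-2, 0, 3).

0, 3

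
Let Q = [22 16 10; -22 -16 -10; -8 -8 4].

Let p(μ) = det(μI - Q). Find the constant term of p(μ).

0

p(μ) = μ^3 - 10μ^2 + 24μ.
The constant term is 0.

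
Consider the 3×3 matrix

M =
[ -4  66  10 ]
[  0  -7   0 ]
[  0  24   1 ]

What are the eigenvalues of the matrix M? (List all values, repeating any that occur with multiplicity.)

The characteristic polynomial is p(lambda) = det(lambda·I - M).
Expanding along the first row, p(lambda) = lambda^3 + 10·lambda^2 + 17·lambda - 28.
Rational-root test: lambda = -4 gives p(-4) = 0.
Dividing by (lambda + 4) leaves lambda^2 + 6·lambda - 7.
The quadratic factors as (lambda + 7)·(lambda - 1).
Eigenvalues: -7, -4, 1.

-7, -4, 1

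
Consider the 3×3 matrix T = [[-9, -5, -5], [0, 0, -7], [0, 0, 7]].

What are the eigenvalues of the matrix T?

T is upper triangular, so its eigenvalues are the diagonal entries.
Diagonal: -9, 0, 7.

-9, 0, 7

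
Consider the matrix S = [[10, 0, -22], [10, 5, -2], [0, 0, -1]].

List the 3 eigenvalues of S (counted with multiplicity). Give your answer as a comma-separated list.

-1, 5, 10

Set up det(rI - S) = 0.
Cofactor expansion gives p(r) = r^3 - 14r^2 + 35r + 50.
Try r = -1: p(-1) = 0, so -1 is a root.
Factor out (r + 1): p(r) = (r + 1)·(r^2 - 15r + 50).
The quadratic factors as (r - 5)·(r - 10).
Eigenvalues: -1, 5, 10.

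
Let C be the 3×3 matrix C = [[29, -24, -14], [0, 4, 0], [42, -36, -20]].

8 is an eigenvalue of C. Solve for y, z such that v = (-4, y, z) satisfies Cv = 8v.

We need (C - 8I)v = 0.
C - 8I = [[21, -24, -14], [0, -4, 0], [42, -36, -28]].
Row 1: (21)·-4 + (-24)·y + (-14)·z = 0
Row 2: (0)·-4 + (-4)·y + (0)·z = 0
Row 3: (42)·-4 + (-36)·y + (-28)·z = 0
Solving gives y = 0, z = -6.
Check: C·(-4, 0, -6) = (-32, 0, -48) = 8·(-4, 0, -6).

0, -6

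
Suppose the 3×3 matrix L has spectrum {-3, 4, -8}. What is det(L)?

det(L) is the product of the eigenvalues: (-3) · (4) · (-8) = 96.

96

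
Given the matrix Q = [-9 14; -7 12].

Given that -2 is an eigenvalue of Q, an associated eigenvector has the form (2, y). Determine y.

We need (Q + 2I)v = 0.
Q + 2I = [[-7, 14], [-7, 14]].
Row 1: (-7)·2 + (14)·y = 0
Row 2: (-7)·2 + (14)·y = 0
Solving gives y = 1.
Check: Q·(2, 1) = (-4, -2) = -2·(2, 1).

1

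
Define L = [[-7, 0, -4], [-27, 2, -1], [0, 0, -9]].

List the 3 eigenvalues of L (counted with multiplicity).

-9, -7, 2

Compute the characteristic polynomial p(t) = det(tI - L).
Expanding the 3×3 determinant: p(t) = t^3 + 14t^2 + 31t - 126.
Since p(2) = 0, t = 2 is a root.
Dividing by (t - 2) leaves t^2 + 16t + 63.
The quadratic factors as (t + 9)·(t + 7).
Eigenvalues: -9, -7, 2.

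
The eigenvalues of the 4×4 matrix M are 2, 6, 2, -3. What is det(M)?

-72

det(M) is the product of the eigenvalues: (2) · (6) · (2) · (-3) = -72.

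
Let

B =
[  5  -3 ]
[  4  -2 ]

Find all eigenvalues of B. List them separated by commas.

det(B - tI) = (5 - t)(-2 - t) - (-3)·(4) = t^2 - 3t + 2.
This factors as (t - 1)·(t - 2) = 0.
Eigenvalues: 1, 2.

1, 2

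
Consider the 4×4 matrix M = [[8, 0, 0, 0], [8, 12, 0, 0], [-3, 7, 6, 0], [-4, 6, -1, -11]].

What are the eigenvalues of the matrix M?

-11, 6, 8, 12

M is lower triangular, so its eigenvalues are the diagonal entries.
Diagonal: 8, 12, 6, -11.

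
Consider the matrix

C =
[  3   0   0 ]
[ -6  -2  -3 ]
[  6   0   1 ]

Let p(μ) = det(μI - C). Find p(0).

6

p(0) = det(0·I − C) = det(−C) = (−1)^3·det(C).
det(C) = -6, so p(0) = 6.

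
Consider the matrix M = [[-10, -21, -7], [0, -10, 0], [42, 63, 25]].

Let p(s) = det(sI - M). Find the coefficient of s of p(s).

-106

p(s) = s^3 - 5s^2 - 106s + 440.
The coefficient of s is -106.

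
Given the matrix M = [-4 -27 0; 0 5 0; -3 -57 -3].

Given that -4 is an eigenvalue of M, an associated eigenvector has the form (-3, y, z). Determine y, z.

We need (M + 4I)v = 0.
M + 4I = [[0, -27, 0], [0, 9, 0], [-3, -57, 1]].
Row 1: (0)·-3 + (-27)·y + (0)·z = 0
Row 2: (0)·-3 + (9)·y + (0)·z = 0
Row 3: (-3)·-3 + (-57)·y + (1)·z = 0
Solving gives y = 0, z = -9.
Check: M·(-3, 0, -9) = (12, 0, 36) = -4·(-3, 0, -9).

0, -9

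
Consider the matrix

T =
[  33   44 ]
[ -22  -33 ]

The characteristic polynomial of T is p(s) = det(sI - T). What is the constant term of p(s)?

p(s) = s^2 - 121.
The constant term is -121.

-121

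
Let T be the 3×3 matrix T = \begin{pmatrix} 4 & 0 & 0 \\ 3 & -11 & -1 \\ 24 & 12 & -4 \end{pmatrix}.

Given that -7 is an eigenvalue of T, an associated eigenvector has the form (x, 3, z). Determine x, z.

We need (T + 7I)v = 0.
T + 7I = [[11, 0, 0], [3, -4, -1], [24, 12, 3]].
Row 1: (11)·x + (0)·3 + (0)·z = 0
Row 2: (3)·x + (-4)·3 + (-1)·z = 0
Row 3: (24)·x + (12)·3 + (3)·z = 0
Solving gives x = 0, z = -12.
Check: T·(0, 3, -12) = (0, -21, 84) = -7·(0, 3, -12).

0, -12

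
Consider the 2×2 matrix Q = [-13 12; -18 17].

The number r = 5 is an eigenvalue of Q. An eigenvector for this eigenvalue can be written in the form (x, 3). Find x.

We need (Q - 5I)v = 0.
Q - 5I = [[-18, 12], [-18, 12]].
Row 1: (-18)·x + (12)·3 = 0
Row 2: (-18)·x + (12)·3 = 0
Solving gives x = 2.
Check: Q·(2, 3) = (10, 15) = 5·(2, 3).

2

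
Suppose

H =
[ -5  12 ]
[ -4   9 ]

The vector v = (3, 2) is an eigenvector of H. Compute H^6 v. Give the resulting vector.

(2187, 1458)

First find the eigenvalue: Hv = (9, 6) = 3·(3, 2), so λ = 3.
Then H^6 v = λ^6·v = 3^6·(3, 2) = 729·(3, 2) = (2187, 1458).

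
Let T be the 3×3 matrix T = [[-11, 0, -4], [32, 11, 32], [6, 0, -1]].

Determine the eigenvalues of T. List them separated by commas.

Set up det(lambda·I - T) = 0.
Expanding along the first row, p(lambda) = lambda^3 + lambda^2 - 97·lambda - 385.
Try lambda = -5: p(-5) = 0, so -5 is a root.
Dividing by (lambda + 5) leaves lambda^2 - 4·lambda - 77.
The quadratic factors as (lambda + 7)·(lambda - 11).
Eigenvalues: -7, -5, 11.

-7, -5, 11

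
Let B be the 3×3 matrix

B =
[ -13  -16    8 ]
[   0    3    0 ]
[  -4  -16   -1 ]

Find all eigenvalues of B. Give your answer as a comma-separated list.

-9, -5, 3

Compute the characteristic polynomial p(λ) = det(λI - B).
Cofactor expansion gives p(λ) = λ^3 + 11λ^2 + 3λ - 135.
Since p(-5) = 0, λ = -5 is a root.
Dividing by (λ + 5) leaves λ^2 + 6λ - 27.
The quadratic factors as (λ + 9)·(λ - 3).
Eigenvalues: -9, -5, 3.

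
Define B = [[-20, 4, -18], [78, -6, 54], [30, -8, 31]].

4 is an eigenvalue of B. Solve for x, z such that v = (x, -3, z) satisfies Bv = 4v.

1, -2

We need (B - 4I)v = 0.
B - 4I = [[-24, 4, -18], [78, -10, 54], [30, -8, 27]].
Row 1: (-24)·x + (4)·-3 + (-18)·z = 0
Row 2: (78)·x + (-10)·-3 + (54)·z = 0
Row 3: (30)·x + (-8)·-3 + (27)·z = 0
Solving gives x = 1, z = -2.
Check: B·(1, -3, -2) = (4, -12, -8) = 4·(1, -3, -2).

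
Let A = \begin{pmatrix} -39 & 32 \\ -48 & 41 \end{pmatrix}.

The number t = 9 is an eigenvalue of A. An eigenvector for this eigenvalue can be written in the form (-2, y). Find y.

We need (A - 9I)v = 0.
A - 9I = [[-48, 32], [-48, 32]].
Row 1: (-48)·-2 + (32)·y = 0
Row 2: (-48)·-2 + (32)·y = 0
Solving gives y = -3.
Check: A·(-2, -3) = (-18, -27) = 9·(-2, -3).

-3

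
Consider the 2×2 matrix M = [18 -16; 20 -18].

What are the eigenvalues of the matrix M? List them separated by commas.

-2, 2

det(M - lambda·I) = (18 - lambda)(-18 - lambda) - (-16)·(20) = lambda^2 - 4.
This factors as (lambda + 2)·(lambda - 2) = 0.
Eigenvalues: -2, 2.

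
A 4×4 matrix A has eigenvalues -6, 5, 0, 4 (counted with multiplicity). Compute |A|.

0

det(A) is the product of the eigenvalues: (-6) · (5) · (0) · (4) = 0.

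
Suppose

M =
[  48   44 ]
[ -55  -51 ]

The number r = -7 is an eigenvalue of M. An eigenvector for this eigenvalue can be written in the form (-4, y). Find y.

5

We need (M + 7I)v = 0.
M + 7I = [[55, 44], [-55, -44]].
Row 1: (55)·-4 + (44)·y = 0
Row 2: (-55)·-4 + (-44)·y = 0
Solving gives y = 5.
Check: M·(-4, 5) = (28, -35) = -7·(-4, 5).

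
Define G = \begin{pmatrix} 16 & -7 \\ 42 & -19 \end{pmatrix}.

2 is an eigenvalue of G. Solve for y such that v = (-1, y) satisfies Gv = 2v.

We need (G - 2I)v = 0.
G - 2I = [[14, -7], [42, -21]].
Row 1: (14)·-1 + (-7)·y = 0
Row 2: (42)·-1 + (-21)·y = 0
Solving gives y = -2.
Check: G·(-1, -2) = (-2, -4) = 2·(-1, -2).

-2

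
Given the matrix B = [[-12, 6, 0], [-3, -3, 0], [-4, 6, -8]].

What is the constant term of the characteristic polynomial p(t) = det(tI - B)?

432

p(0) = det(0·I − B) = det(−B) = (−1)^3·det(B).
det(B) = -432, so p(0) = 432.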